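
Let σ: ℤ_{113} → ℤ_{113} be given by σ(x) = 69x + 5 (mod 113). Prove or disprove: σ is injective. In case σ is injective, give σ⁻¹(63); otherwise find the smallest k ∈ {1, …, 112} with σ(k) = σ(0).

86

Recall that σ is injective if σ(u) = σ(v) implies u = v.
If σ(u) = σ(v), then 69u ≡ 69v (mod 113). Because gcd(69, 113) = 1, we may cancel 69 to get u ≡ v (mod 113).
So σ is injective.
We now compute 69⁻¹ mod 113 explicitly. Euclid's algorithm: 113 = 1·69 + 44, 69 = 1·44 + 25, 44 = 1·25 + 19, 25 = 1·19 + 6, 19 = 3·6 + 1; back-substituting gives 1 = 95·69 − 58·113, so 69⁻¹ ≡ 95 (mod 113).
Since σ is injective, we find σ⁻¹(63): we need 69x ≡ 63 − 5 ≡ 58 (mod 113). Using 69⁻¹ = 95: x ≡ 95·58 = 5510 = 48·113 + 86, so x = 86.
Check: σ(86) = 69·86 + 5 = 5939 = 52·113 + 63 ≡ 63 (mod 113).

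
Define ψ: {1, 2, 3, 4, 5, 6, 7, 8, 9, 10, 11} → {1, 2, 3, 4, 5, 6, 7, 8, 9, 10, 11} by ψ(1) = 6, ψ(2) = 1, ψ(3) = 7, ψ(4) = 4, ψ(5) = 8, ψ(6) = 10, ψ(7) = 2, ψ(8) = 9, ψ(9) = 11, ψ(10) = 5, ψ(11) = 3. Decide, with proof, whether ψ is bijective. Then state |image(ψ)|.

The values 6, 1, 7, 4, 8, 10, 2, 9, 11, 5, 3 are a permutation of {1, 2, 3, 4, 5, 6, 7, 8, 9, 10, 11}: each element appears exactly once.
So ψ is injective and surjective, hence bijective.
The image of ψ is {1, 2, 3, 4, 5, 6, 7, 8, 9, 10, 11}, which has 11 elements.

11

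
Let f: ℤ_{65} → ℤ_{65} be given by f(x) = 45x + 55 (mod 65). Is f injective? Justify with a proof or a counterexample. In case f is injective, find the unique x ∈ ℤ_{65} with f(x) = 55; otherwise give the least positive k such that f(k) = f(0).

We have gcd(45, 65) = 5 > 1. Taking x_1 = 0 and x_2 = 13: f(0) = 55 and f(13) = 45·13 + 55 = 640 ≡ 55 (mod 65).
So f(0) = f(13) while 0 ≠ 13, so f is not injective.
Since f is not injective, we find the least positive k with f(k) = f(0): this means 45k ≡ 0 (mod 65), i.e. 65 ∣ 45k. Since gcd(45, 65) = 5, dividing through by 5 this holds exactly when 13 ∣ 9k, and as gcd(9, 13) = 1, exactly when 13 ∣ k.
The smallest positive such k is 13.

13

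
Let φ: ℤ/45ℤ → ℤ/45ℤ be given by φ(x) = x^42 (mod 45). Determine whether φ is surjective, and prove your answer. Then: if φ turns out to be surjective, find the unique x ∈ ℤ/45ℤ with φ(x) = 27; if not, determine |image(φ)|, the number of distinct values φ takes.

φ(1) = 1^42 = 1.
φ(4): Repeated squaring mod 45: 4^1 ≡ 4, 4^2 ≡ 4² = 16, 4^4 ≡ 16² = 256 ≡ 31, 4^8 ≡ 31² = 961 ≡ 16, 4^16 ≡ 16² = 256 ≡ 31, 4^32 ≡ 31² = 961 ≡ 16. Since 42 = 32 + 8 + 2, 4^42 ≡ 16·16·16: 16·16 = 256 ≡ 31, then 31·16 = 496 ≡ 1. So 4^42 ≡ 1 (mod 45).
So φ(1) = φ(4) = 1 while 1 ≠ 4, therefore φ is not injective.
A non-injective map from the 45-element set ℤ/45ℤ to itself takes at most 44 distinct values, so it cannot be surjective. Hence φ is not surjective.
Since φ is not surjective, we determine |image(φ)|. Computing x^42 mod 45 for each x (by repeated squaring, reducing mod 45 at every step), the values φ(0), φ(1), …, φ(44) are: 0, 1, 19, 9, 1, 10, 36, 19, 19, 36, 10, 1, 9, 19, 1, 0, 1, 19, 9, 1, 10, 36, 19, 19, 36, 10, 1, 9, 19, 1, 0, 1, 19, 9, 1, 10, 36, 19, 19, 36, 10, 1, 9, 19, 1.
The distinct values are {0, 1, 9, 10, 19, 36}; there are 6 of them.

6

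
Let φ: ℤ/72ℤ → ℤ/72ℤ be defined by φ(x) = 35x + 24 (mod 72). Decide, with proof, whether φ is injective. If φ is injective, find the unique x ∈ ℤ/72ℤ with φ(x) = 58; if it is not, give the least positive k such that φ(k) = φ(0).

If φ(u) = φ(v), then 35u ≡ 35v (mod 72). Because gcd(35, 72) = 1, we may cancel 35 to get u ≡ v (mod 72).
Hence φ is injective.
We now compute 35⁻¹ mod 72 explicitly. Euclid's algorithm: 72 = 2·35 + 2, 35 = 17·2 + 1; back-substituting gives 1 = 35·35 − 17·72, so 35⁻¹ ≡ 35 (mod 72).
Since φ is injective, we compute φ⁻¹(58): solve 35x + 24 ≡ 58 (mod 72), i.e. 35x ≡ 34 (mod 72).
Multiplying by 35⁻¹ = 35 gives x ≡ 35·34 = 1190 = 16·72 + 38 ≡ 38 (mod 72).
Check: φ(38) = 35·38 + 24 = 1354 = 18·72 + 58 ≡ 58 (mod 72).

38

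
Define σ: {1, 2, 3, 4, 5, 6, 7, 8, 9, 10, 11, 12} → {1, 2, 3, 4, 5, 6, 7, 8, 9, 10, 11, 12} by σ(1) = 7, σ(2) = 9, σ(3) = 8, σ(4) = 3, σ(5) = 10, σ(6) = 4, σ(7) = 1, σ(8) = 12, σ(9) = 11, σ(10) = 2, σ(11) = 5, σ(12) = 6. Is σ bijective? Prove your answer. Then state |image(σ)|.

The values 7, 9, 8, 3, 10, 4, 1, 12, 11, 2, 5, 6 are a permutation of {1, 2, 3, 4, 5, 6, 7, 8, 9, 10, 11, 12}: each element appears exactly once.
So σ is injective and surjective, hence bijective.
The image of σ is {1, 2, 3, 4, 5, 6, 7, 8, 9, 10, 11, 12}, which has 12 elements.

12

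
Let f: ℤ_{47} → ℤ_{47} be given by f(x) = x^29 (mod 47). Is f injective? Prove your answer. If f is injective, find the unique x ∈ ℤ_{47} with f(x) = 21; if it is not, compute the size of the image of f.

42

Since 47 is prime, the nonzero elements of ℤ_{47} form a cyclic group of order 46.
As gcd(29, 46) = 1, raising to the 29th power is a bijection on this group: if u^29 ≡ v^29 then (uv^{−1})^29 = 1, and the only element of order dividing gcd(29, 46) = 1 is 1, so u = v.
With f(0) = 0 this makes f injective on all of ℤ_{47}, hence bijective (finite equal-size domain and codomain). In particular f is injective.
Since f is injective, we find the preimage of 21. The inverse of x ↦ x^29 on (ℤ_{47})^× is x ↦ x^27, because 29·27 = 783 = 17·46 + 1 ≡ 1 (mod 46) and x^{46} = 1 for x ≠ 0 (Fermat). So f⁻¹(21) = 21^27 mod 47.
Repeated squaring mod 47: 21^1 ≡ 21, 21^2 ≡ 21² = 441 ≡ 18, 21^4 ≡ 18² = 324 ≡ 42, 21^8 ≡ 42² = 1764 ≡ 25, 21^16 ≡ 25² = 625 ≡ 14. Since 27 = 16 + 8 + 2 + 1, 21^27 ≡ 14·25·18·21: 14·25 = 350 ≡ 21, then 21·18 = 378 ≡ 2, then 2·21 = 42. So 21^27 ≡ 42 (mod 47).
Hence f⁻¹(21) = 42.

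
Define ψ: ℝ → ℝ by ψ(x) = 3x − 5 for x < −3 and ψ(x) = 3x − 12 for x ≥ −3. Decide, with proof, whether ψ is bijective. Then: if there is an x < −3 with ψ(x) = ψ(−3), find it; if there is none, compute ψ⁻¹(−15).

-16/3

Both pieces are strictly increasing (slopes 3 and 3), so each is injective on its own interval.
The left piece maps (−∞, −3) onto (−∞, −14); the right piece maps [−3, ∞) onto [−21, ∞).
These images overlap. In particular ψ(−3) = −21 (right piece), and solving 3x − 5 = −21 on the left piece gives x = −16/3 < −3.
So ψ(−16/3) = ψ(−3) with −16/3 ≠ −3, and ψ is not injective, hence not bijective. This x = −16/3 is the requested value below −3.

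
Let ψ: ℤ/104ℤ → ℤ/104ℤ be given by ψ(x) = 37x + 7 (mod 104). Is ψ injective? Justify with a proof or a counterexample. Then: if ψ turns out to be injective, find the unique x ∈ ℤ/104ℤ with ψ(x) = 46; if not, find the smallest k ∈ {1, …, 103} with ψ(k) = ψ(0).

By definition, ψ is injective when ψ(s) = ψ(t) forces s = t.
Suppose ψ(s) = ψ(t) in ℤ/104ℤ. Then 37s + 7 ≡ 37t + 7 (mod 104), thus 37(s − t) ≡ 0 (mod 104).
Since gcd(37, 104) = 1, 37 is invertible modulo 104, hence s − t ≡ 0 (mod 104), i.e. s = t.
Therefore ψ is injective.
We now compute 37⁻¹ mod 104 explicitly. Euclid's algorithm: 104 = 2·37 + 30, 37 = 1·30 + 7, 30 = 4·7 + 2, 7 = 3·2 + 1; back-substituting gives 1 = 45·37 − 16·104, so 37⁻¹ ≡ 45 (mod 104).
Since ψ is injective, we find ψ⁻¹(46): we need 37x ≡ 46 − 7 ≡ 39 (mod 104). Using 37⁻¹ = 45: x ≡ 45·39 = 1755 = 16·104 + 91, so x = 91.
Check: ψ(91) = 37·91 + 7 = 3374 = 32·104 + 46 ≡ 46 (mod 104).

91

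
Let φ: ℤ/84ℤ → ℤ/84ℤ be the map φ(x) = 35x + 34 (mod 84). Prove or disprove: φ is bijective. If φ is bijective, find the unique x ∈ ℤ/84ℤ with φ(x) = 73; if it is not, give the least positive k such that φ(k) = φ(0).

12

We have gcd(35, 84) = 7 > 1. Taking a = 0 and b = 12: φ(0) = 34 and φ(12) = 35·12 + 34 = 454 ≡ 34 (mod 84).
So φ(0) = φ(12) while 0 ≠ 12, therefore φ is not injective, hence not bijective.
Since φ is not bijective, we find the least positive k with φ(k) = φ(0): this means 35k ≡ 0 (mod 84), i.e. 84 ∣ 35k. Since gcd(35, 84) = 7, dividing through by 7 this holds exactly when 12 ∣ 5k, and as gcd(5, 12) = 1, exactly when 12 ∣ k.
The smallest positive such k is 12.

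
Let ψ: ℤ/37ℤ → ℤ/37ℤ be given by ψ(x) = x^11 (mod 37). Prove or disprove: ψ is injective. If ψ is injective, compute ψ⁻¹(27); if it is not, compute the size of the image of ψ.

Since 37 is prime, the nonzero elements of ℤ/37ℤ form a cyclic group of order 36.
As gcd(11, 36) = 1, raising to the 11th power is a bijection on this group: if a^11 ≡ b^11 then (ab^{−1})^11 = 1, and the only element of order dividing gcd(11, 36) = 1 is 1, so a = b.
With ψ(0) = 0 this makes ψ injective on all of ℤ/37ℤ, hence bijective (finite equal-size domain and codomain). In particular ψ is injective.
Since ψ is injective, we find the preimage of 27. The inverse of x ↦ x^11 on (ℤ/37ℤ)^× is x ↦ x^23, because 11·23 = 253 = 7·36 + 1 ≡ 1 (mod 36) and x^{36} = 1 for x ≠ 0 (Fermat). So ψ⁻¹(27) = 27^23 mod 37.
Repeated squaring mod 37: 27^1 ≡ 27, 27^2 ≡ 27² = 729 ≡ 26, 27^4 ≡ 26² = 676 ≡ 10, 27^8 ≡ 10² = 100 ≡ 26, 27^16 ≡ 26² = 676 ≡ 10. Since 23 = 16 + 4 + 2 + 1, 27^23 ≡ 10·10·26·27: 10·10 = 100 ≡ 26, then 26·26 = 676 ≡ 10, then 10·27 = 270 ≡ 11. So 27^23 ≡ 11 (mod 37).
Hence ψ⁻¹(27) = 11.

11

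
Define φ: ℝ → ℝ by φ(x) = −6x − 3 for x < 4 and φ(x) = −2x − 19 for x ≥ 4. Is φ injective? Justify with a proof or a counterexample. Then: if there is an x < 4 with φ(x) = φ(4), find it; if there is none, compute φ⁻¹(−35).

8

Both pieces are strictly decreasing (slopes −6 and −2), so each is injective on its own interval.
The left piece maps (−∞, 4) onto (−27, ∞); the right piece maps [4, ∞) onto (−∞, −27].
These images are disjoint, so no value is attained by both pieces. Therefore φ is injective.
Because the two images are disjoint, no x < 4 has φ(x) = φ(4), so we compute φ⁻¹(−35): −35 lies in (−∞, −27], so solve −2x − 19 = −35: x = (−35 + 19)/(−2) = 8.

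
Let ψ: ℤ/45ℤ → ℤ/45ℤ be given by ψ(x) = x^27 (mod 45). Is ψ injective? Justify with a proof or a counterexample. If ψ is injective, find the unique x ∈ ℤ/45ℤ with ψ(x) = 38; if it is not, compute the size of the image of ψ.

15

ψ(0) = 0^27 = 0.
ψ(15): Repeated squaring mod 45: 15^1 ≡ 15, 15^2 ≡ 15² = 225 ≡ 0, 15^4 ≡ 0² = 0, 15^8 ≡ 0² = 0, 15^16 ≡ 0² = 0. Since 27 = 16 + 8 + 2 + 1, 15^27 ≡ 0·0·0·15: 0·0 = 0, then 0·0 = 0, then 0·15 = 0. So 15^27 ≡ 0 (mod 45).
So ψ(0) = ψ(15) = 0 while 0 ≠ 15, therefore ψ is not injective.
Since ψ is not injective, we determine |image(ψ)|. Computing x^27 mod 45 for each x (by repeated squaring, reducing mod 45 at every step), the values ψ(0), ψ(1), …, ψ(44) are: 0, 1, 8, 27, 19, 35, 36, 28, 17, 9, 10, 26, 18, 37, 44, 0, 1, 8, 27, 19, 35, 36, 28, 17, 9, 10, 26, 18, 37, 44, 0, 1, 8, 27, 19, 35, 36, 28, 17, 9, 10, 26, 18, 37, 44.
The distinct values are {0, 1, 8, 9, 10, 17, 18, 19, 26, 27, 28, 35, 36, 37, 44}; there are 15 of them.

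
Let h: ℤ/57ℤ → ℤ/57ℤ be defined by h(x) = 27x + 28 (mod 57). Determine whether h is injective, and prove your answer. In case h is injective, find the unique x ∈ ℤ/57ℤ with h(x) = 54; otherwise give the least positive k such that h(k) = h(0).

We have gcd(27, 57) = 3 > 1. Taking a = 0 and b = 19: h(0) = 28 and h(19) = 27·19 + 28 = 541 ≡ 28 (mod 57).
So h(0) = h(19) while 0 ≠ 19, thus h is not injective.
Since h is not injective, we find the least positive k with h(k) = h(0): this means 27k ≡ 0 (mod 57), i.e. 57 ∣ 27k. Since gcd(27, 57) = 3, dividing through by 3 this holds exactly when 19 ∣ 9k, and as gcd(9, 19) = 1, exactly when 19 ∣ k.
The smallest positive such k is 19.

19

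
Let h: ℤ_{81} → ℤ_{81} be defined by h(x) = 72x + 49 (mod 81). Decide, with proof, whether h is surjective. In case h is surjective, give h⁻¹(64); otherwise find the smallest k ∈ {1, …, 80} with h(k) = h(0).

By definition, h is surjective if every y in the codomain equals h(x) for some x in the domain.
Since gcd(72, 81) = 9, we have 72x ≡ 0 (mod 9) for all x, so h(x) ≡ 4 (mod 9).
But 0 ≢ 4 (mod 9), so 0 ∈ ℤ_{81} has no preimage. Therefore h is not surjective.
Since h is not surjective, we find the least positive k with h(k) = h(0): this means 72k ≡ 0 (mod 81), i.e. 81 ∣ 72k. Since gcd(72, 81) = 9, dividing through by 9 this holds exactly when 9 ∣ 8k, and as gcd(8, 9) = 1, exactly when 9 ∣ k.
The smallest positive such k is 9.

9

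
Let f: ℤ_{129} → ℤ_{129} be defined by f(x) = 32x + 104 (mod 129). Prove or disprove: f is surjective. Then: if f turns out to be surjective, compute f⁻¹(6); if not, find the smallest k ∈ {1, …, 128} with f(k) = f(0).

5

Recall that f is surjective if every y in the codomain equals f(x) for some x in the domain.
Since gcd(32, 129) = 1, 32 is invertible modulo 129. Euclid's algorithm: 129 = 4·32 + 1; back-substituting gives 1 = 125·32 − 31·129, so 32⁻¹ ≡ 125 (mod 129).
Then y ↦ 125(y − 104) is a two-sided inverse to f, so every y ∈ ℤ_{129} has a preimage.
So f is surjective.
Since f is surjective, we find f⁻¹(6): we need 32x ≡ 6 − 104 ≡ 31 (mod 129). Using 32⁻¹ = 125: x ≡ 125·31 = 3875 = 30·129 + 5, so x = 5.
Check: f(5) = 32·5 + 104 = 264 = 2·129 + 6 ≡ 6 (mod 129).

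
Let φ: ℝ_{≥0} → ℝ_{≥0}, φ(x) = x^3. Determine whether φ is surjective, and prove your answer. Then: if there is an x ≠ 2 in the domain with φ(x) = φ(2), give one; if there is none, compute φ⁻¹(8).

2

For any y ∈ ℝ_{≥0}, x = y^{1/3} ∈ ℝ_{≥0} gives φ(x) = y, so φ is surjective.
Since x ↦ x^3 is strictly increasing on ℝ_{≥0}, it is injective there, so no x ≠ 2 in the domain has φ(x) = φ(2). We therefore compute φ⁻¹(8) = 8^{1/3} = 2 (indeed 2^3 = 8).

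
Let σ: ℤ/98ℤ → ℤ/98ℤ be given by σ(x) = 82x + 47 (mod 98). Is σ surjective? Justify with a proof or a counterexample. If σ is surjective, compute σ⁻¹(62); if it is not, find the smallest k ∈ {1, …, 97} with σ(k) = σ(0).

49

Since gcd(82, 98) = 2, we have 82x ≡ 0 (mod 2) for all x, so σ(x) ≡ 1 (mod 2).
But 0 ≢ 1 (mod 2), so 0 ∈ ℤ/98ℤ has no preimage. Thus σ is not surjective.
Since σ is not surjective, we find the least positive k with σ(k) = σ(0): this means 82k ≡ 0 (mod 98), i.e. 98 ∣ 82k. Since gcd(82, 98) = 2, dividing through by 2 this holds exactly when 49 ∣ 41k, and as gcd(41, 49) = 1, exactly when 49 ∣ k.
The smallest positive such k is 49.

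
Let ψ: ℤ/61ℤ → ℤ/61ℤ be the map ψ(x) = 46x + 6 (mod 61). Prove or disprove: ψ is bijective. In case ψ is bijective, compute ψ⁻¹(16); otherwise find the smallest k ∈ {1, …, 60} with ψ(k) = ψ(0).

40

If ψ(a) = ψ(b), then 46a ≡ 46b (mod 61). Because gcd(46, 61) = 1, we may cancel 46 to get a ≡ b (mod 61).
We now compute 46⁻¹ mod 61 explicitly. Euclid's algorithm: 61 = 1·46 + 15, 46 = 3·15 + 1; back-substituting gives 1 = 4·46 − 3·61, so 46⁻¹ ≡ 4 (mod 61).
For any y ∈ ℤ/61ℤ, x = 4(y − 6) mod 61 satisfies ψ(x) = 46·4(y − 6) + 6 ≡ y (since 46·4 ≡ 1 mod 61). So every y has a preimage.
Therefore ψ is bijective.
Since ψ is bijective, we compute ψ⁻¹(16): solve 46x + 6 ≡ 16 (mod 61), i.e. 46x ≡ 10 (mod 61).
Multiplying by 46⁻¹ = 4 gives x ≡ 4·10 = 40 ≡ 40 (mod 61).
Check: ψ(40) = 46·40 + 6 = 1846 = 30·61 + 16 ≡ 16 (mod 61).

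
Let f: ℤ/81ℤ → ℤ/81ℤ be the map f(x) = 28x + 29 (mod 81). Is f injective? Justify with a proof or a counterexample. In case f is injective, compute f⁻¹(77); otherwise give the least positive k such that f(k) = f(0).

48

If f(s) = f(t), then 28s ≡ 28t (mod 81). Because gcd(28, 81) = 1, we may cancel 28 to get s ≡ t (mod 81).
Thus f is injective.
We now compute 28⁻¹ mod 81 explicitly. Euclid's algorithm: 81 = 2·28 + 25, 28 = 1·25 + 3, 25 = 8·3 + 1; back-substituting gives 1 = 55·28 − 19·81, so 28⁻¹ ≡ 55 (mod 81).
Since f is injective, we compute f⁻¹(77): solve 28x + 29 ≡ 77 (mod 81), i.e. 28x ≡ 48 (mod 81).
Multiplying by 28⁻¹ = 55 gives x ≡ 55·48 = 2640 = 32·81 + 48 ≡ 48 (mod 81).
Check: f(48) = 28·48 + 29 = 1373 = 16·81 + 77 ≡ 77 (mod 81).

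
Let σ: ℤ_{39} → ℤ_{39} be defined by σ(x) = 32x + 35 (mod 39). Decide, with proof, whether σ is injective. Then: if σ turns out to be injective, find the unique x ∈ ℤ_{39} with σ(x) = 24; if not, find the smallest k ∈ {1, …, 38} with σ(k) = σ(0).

35

By definition, σ is injective when σ(x_1) = σ(x_2) forces x_1 = x_2.
If σ(x_1) = σ(x_2), then 32x_1 ≡ 32x_2 (mod 39). Because gcd(32, 39) = 1, we may cancel 32 to get x_1 ≡ x_2 (mod 39).
Therefore σ is injective.
We now compute 32⁻¹ mod 39 explicitly. Euclid's algorithm: 39 = 1·32 + 7, 32 = 4·7 + 4, 7 = 1·4 + 3, 4 = 1·3 + 1; back-substituting gives 1 = 11·32 − 9·39, so 32⁻¹ ≡ 11 (mod 39).
Since σ is injective, we find σ⁻¹(24): we need 32x ≡ 24 − 35 ≡ 28 (mod 39). Using 32⁻¹ = 11: x ≡ 11·28 = 308 = 7·39 + 35, so x = 35.
Check: σ(35) = 32·35 + 35 = 1155 = 29·39 + 24 ≡ 24 (mod 39).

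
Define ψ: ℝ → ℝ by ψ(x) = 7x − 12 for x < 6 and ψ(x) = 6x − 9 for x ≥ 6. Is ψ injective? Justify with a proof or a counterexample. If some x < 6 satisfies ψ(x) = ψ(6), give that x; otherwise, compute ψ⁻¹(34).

Both pieces are strictly increasing (slopes 7 and 6), so each is injective on its own interval.
The left piece maps (−∞, 6) onto (−∞, 30); the right piece maps [6, ∞) onto [27, ∞).
These images overlap. In particular ψ(6) = 27 (right piece), and solving 7x − 12 = 27 on the left piece gives x = 39/7 < 6.
So ψ(39/7) = ψ(6) with 39/7 ≠ 6, and ψ is not injective. This x = 39/7 is the requested value below 6.

39/7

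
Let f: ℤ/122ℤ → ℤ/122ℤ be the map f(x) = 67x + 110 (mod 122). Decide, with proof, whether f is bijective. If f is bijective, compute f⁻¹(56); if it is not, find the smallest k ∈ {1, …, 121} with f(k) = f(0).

52

If f(x_1) = f(x_2), then 67x_1 ≡ 67x_2 (mod 122). Because gcd(67, 122) = 1, we may cancel 67 to get x_1 ≡ x_2 (mod 122).
We now compute 67⁻¹ mod 122 explicitly. Euclid's algorithm: 122 = 1·67 + 55, 67 = 1·55 + 12, 55 = 4·12 + 7, 12 = 1·7 + 5, 7 = 1·5 + 2, 5 = 2·2 + 1; back-substituting gives 1 = 51·67 − 28·122, so 67⁻¹ ≡ 51 (mod 122).
For any y ∈ ℤ/122ℤ, x = 51(y − 110) mod 122 satisfies f(x) = 67·51(y − 110) + 110 ≡ y (since 67·51 ≡ 1 mod 122). So every y has a preimage.
So f is bijective.
Since f is bijective, we compute f⁻¹(56): solve 67x + 110 ≡ 56 (mod 122), i.e. 67x ≡ 68 (mod 122).
Multiplying by 67⁻¹ = 51 gives x ≡ 51·68 = 3468 = 28·122 + 52 ≡ 52 (mod 122).
Check: f(52) = 67·52 + 110 = 3594 = 29·122 + 56 ≡ 56 (mod 122).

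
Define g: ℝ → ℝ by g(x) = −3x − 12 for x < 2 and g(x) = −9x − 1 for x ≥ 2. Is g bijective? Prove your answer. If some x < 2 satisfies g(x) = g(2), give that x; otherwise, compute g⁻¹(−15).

Both pieces are strictly decreasing (slopes −3 and −9), so each is injective on its own interval.
The left piece maps (−∞, 2) onto (−18, ∞); the right piece maps [2, ∞) onto (−∞, −19].
The images leave a gap (−18 has no preimage), so g is not surjective, hence not bijective.
Because the two images are disjoint, no x < 2 has g(x) = g(2), so we compute g⁻¹(−15): −15 lies in (−18, ∞), so solve −3x − 12 = −15: x = (−15 + 12)/(−3) = 1.

1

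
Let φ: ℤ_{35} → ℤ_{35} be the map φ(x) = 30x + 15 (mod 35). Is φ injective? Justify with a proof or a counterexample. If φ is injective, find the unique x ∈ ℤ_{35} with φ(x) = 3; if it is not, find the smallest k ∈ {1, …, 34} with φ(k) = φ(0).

We have gcd(30, 35) = 5 > 1. Taking u = 0 and v = 7: φ(0) = 15 and φ(7) = 30·7 + 15 = 225 ≡ 15 (mod 35).
So φ(0) = φ(7) while 0 ≠ 7, so φ is not injective.
Since φ is not injective, we find the least positive k with φ(k) = φ(0): this means 30k ≡ 0 (mod 35), i.e. 35 ∣ 30k. Since gcd(30, 35) = 5, dividing through by 5 this holds exactly when 7 ∣ 6k, and as gcd(6, 7) = 1, exactly when 7 ∣ k.
The smallest positive such k is 7.

7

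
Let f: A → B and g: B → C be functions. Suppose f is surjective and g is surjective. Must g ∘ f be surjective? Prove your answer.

surjective

Let c ∈ C. Since g is surjective, there is b ∈ B with g(b) = c. Since f is surjective, there is a ∈ A with f(a) = b.
Then (g ∘ f)(a) = g(b) = c. Thus g ∘ f is surjective.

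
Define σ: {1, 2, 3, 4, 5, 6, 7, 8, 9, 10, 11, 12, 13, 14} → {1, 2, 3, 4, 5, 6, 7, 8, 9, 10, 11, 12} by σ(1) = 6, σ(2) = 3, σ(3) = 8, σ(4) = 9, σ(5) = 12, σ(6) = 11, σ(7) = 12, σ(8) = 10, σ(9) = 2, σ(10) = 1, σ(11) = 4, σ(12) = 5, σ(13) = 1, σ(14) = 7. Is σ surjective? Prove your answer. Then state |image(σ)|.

Every element of the codomain has a preimage: 1 = σ(10), 2 = σ(9), 3 = σ(2), 4 = σ(11), 5 = σ(12), 6 = σ(1), 7 = σ(14), 8 = σ(3), 9 = σ(4), 10 = σ(8), 11 = σ(6), 12 = σ(5).
Hence σ is surjective.
The image of σ is {1, 2, 3, 4, 5, 6, 7, 8, 9, 10, 11, 12}, which has 12 elements.

12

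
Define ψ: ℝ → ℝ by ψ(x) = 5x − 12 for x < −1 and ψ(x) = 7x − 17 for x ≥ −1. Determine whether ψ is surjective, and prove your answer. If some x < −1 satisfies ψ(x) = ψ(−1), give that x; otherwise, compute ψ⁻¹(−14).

-12/5

Both pieces are strictly increasing (slopes 5 and 7), so each is injective on its own interval.
The left piece maps (−∞, −1) onto (−∞, −17); the right piece maps [−1, ∞) onto [−24, ∞).
The union (−∞, −17) ∪ [−24, ∞) covers ℝ, so ψ is surjective.
For the follow-up: the images overlap, so an x < −1 with ψ(x) = ψ(−1) exists. ψ(−1) = −24; solving 5x − 12 = −24 for x < −1 gives x = (−24 + 12)/5 = −12/5.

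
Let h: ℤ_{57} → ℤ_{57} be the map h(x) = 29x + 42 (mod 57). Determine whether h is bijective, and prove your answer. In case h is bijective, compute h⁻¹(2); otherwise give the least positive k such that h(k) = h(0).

34

Recall: h is injective when h(a) = h(b) forces a = b.
If h(a) = h(b), then 29a ≡ 29b (mod 57). Because gcd(29, 57) = 1, we may cancel 29 to get a ≡ b (mod 57).
We now compute 29⁻¹ mod 57 explicitly. Euclid's algorithm: 57 = 1·29 + 28, 29 = 1·28 + 1; back-substituting gives 1 = 2·29 − 1·57, so 29⁻¹ ≡ 2 (mod 57).
For any y ∈ ℤ_{57}, x = 2(y − 42) mod 57 satisfies h(x) = 29·2(y − 42) + 42 ≡ y (since 29·2 ≡ 1 mod 57). So every y has a preimage.
Therefore h is bijective.
Since h is bijective, we find h⁻¹(2): we need 29x ≡ 2 − 42 ≡ 17 (mod 57). Using 29⁻¹ = 2: x ≡ 2·17 = 34, so x = 34.
Check: h(34) = 29·34 + 42 = 1028 = 18·57 + 2 ≡ 2 (mod 57).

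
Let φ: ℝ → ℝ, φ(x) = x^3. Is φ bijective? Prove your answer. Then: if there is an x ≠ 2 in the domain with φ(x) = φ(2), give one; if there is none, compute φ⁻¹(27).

On ℝ, x ↦ x^3 is strictly increasing (injective) and for any y ∈ ℝ the 3rd root y^{1/3} lies in ℝ (surjective). So φ is bijective.
Since x ↦ x^3 is strictly increasing on ℝ, it is injective there, so no x ≠ 2 in the domain has φ(x) = φ(2). We therefore compute φ⁻¹(27) = 27^{1/3} = 3 (indeed 3^3 = 27).

3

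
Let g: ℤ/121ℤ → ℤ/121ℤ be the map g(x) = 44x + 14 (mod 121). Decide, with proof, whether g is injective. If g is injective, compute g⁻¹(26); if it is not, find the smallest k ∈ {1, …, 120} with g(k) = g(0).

We have gcd(44, 121) = 11 > 1. Taking u = 0 and v = 11: g(0) = 14 and g(11) = 44·11 + 14 = 498 ≡ 14 (mod 121).
So g(0) = g(11) while 0 ≠ 11, therefore g is not injective.
Since g is not injective, we find the least positive k with g(k) = g(0): this means 44k ≡ 0 (mod 121), i.e. 121 ∣ 44k. Since gcd(44, 121) = 11, dividing through by 11 this holds exactly when 11 ∣ 4k, and as gcd(4, 11) = 1, exactly when 11 ∣ k.
The smallest positive such k is 11.

11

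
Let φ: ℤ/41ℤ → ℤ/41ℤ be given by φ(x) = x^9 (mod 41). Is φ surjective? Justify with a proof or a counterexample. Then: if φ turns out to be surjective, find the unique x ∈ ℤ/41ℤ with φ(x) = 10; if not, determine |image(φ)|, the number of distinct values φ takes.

Since 41 is prime, the nonzero elements of ℤ/41ℤ form a cyclic group of order 40.
As gcd(9, 40) = 1, raising to the 9th power is a bijection on this group: if x_1^9 ≡ x_2^9 then (x_1x_2^{−1})^9 = 1, and the only element of order dividing gcd(9, 40) = 1 is 1, so x_1 = x_2.
With φ(0) = 0 this makes φ injective on all of ℤ/41ℤ, hence bijective (finite equal-size domain and codomain). In particular φ is surjective.
Since φ is surjective, we find the preimage of 10. The inverse of x ↦ x^9 on (ℤ/41ℤ)^× is x ↦ x^9, because 9·9 = 81 = 2·40 + 1 ≡ 1 (mod 40) and x^{40} = 1 for x ≠ 0 (Fermat). So φ⁻¹(10) = 10^9 mod 41.
Repeated squaring mod 41: 10^1 ≡ 10, 10^2 ≡ 10² = 100 ≡ 18, 10^4 ≡ 18² = 324 ≡ 37, 10^8 ≡ 37² = 1369 ≡ 16. Since 9 = 8 + 1, 10^9 ≡ 16·10: 16·10 = 160 ≡ 37. So 10^9 ≡ 37 (mod 41).
Hence φ⁻¹(10) = 37.

37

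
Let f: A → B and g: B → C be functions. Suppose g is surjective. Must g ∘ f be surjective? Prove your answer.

No. Take A = {0}, B = C = {0, 1, 2}, f(0) = 0, and g = identity (surjective).
Then (g ∘ f)(0) = 0, and 2 ∈ C has no preimage under g ∘ f, so g ∘ f is not surjective.

not surjective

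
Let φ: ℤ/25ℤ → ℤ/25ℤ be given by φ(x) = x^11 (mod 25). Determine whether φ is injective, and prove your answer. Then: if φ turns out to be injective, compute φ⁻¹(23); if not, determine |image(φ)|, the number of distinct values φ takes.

φ(0) = 0^11 = 0.
φ(5): Repeated squaring mod 25: 5^1 ≡ 5, 5^2 ≡ 5² = 25 ≡ 0, 5^4 ≡ 0² = 0, 5^8 ≡ 0² = 0. Since 11 = 8 + 2 + 1, 5^11 ≡ 0·0·5: 0·0 = 0, then 0·5 = 0. So 5^11 ≡ 0 (mod 25).
So φ(0) = φ(5) = 0 while 0 ≠ 5, thus φ is not injective.
Since φ is not injective, we determine |image(φ)|. Computing x^11 mod 25 for each x (by repeated squaring, reducing mod 25 at every step), the values φ(0), φ(1), …, φ(24) are: 0, 1, 23, 22, 4, 0, 6, 18, 17, 9, 0, 11, 13, 12, 14, 0, 16, 8, 7, 19, 0, 21, 3, 2, 24.
The distinct values are {0, 1, 2, 3, 4, 6, 7, 8, 9, 11, 12, 13, 14, 16, 17, 18, 19, 21, 22, 23, 24}; there are 21 of them.

21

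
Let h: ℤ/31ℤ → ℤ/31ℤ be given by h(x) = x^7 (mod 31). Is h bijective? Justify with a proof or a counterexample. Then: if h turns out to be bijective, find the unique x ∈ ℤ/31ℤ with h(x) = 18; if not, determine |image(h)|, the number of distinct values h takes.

Since 31 is prime, the nonzero elements of ℤ/31ℤ form a cyclic group of order 30.
As gcd(7, 30) = 1, raising to the 7th power is a bijection on this group: if x_1^7 ≡ x_2^7 then (x_1x_2^{−1})^7 = 1, and the only element of order dividing gcd(7, 30) = 1 is 1, so x_1 = x_2.
With h(0) = 0 this makes h injective on all of ℤ/31ℤ, hence bijective (finite equal-size domain and codomain). In particular h is bijective.
Since h is bijective, we find the preimage of 18. The inverse of x ↦ x^7 on (ℤ/31ℤ)^× is x ↦ x^13, because 7·13 = 91 = 3·30 + 1 ≡ 1 (mod 30) and x^{30} = 1 for x ≠ 0 (Fermat). So h⁻¹(18) = 18^13 mod 31.
Repeated squaring mod 31: 18^1 ≡ 18, 18^2 ≡ 18² = 324 ≡ 14, 18^4 ≡ 14² = 196 ≡ 10, 18^8 ≡ 10² = 100 ≡ 7. Since 13 = 8 + 4 + 1, 18^13 ≡ 7·10·18: 7·10 = 70 ≡ 8, then 8·18 = 144 ≡ 20. So 18^13 ≡ 20 (mod 31).
Hence h⁻¹(18) = 20.

20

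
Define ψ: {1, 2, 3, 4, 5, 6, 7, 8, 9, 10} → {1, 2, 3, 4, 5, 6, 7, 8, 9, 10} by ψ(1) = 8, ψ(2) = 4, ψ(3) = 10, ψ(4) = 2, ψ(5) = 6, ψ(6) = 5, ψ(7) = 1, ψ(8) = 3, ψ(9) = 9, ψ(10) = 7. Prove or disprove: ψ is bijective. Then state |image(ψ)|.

The values 8, 4, 10, 2, 6, 5, 1, 3, 9, 7 are a permutation of {1, 2, 3, 4, 5, 6, 7, 8, 9, 10}: each element appears exactly once.
So ψ is injective and surjective, hence bijective.
The image of ψ is {1, 2, 3, 4, 5, 6, 7, 8, 9, 10}, which has 10 elements.

10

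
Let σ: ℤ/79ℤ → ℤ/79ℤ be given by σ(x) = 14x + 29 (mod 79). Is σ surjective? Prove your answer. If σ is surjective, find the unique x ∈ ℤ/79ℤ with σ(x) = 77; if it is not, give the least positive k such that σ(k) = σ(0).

26

Recall that surjectivity means every element of the codomain has a preimage under σ.
Since gcd(14, 79) = 1, 14 is invertible modulo 79. Euclid's algorithm: 79 = 5·14 + 9, 14 = 1·9 + 5, 9 = 1·5 + 4, 5 = 1·4 + 1; back-substituting gives 1 = 17·14 − 3·79, so 14⁻¹ ≡ 17 (mod 79).
Then y ↦ 17(y − 29) is a two-sided inverse to σ, so every y ∈ ℤ/79ℤ has a preimage.
Hence σ is surjective.
Since σ is surjective, we compute σ⁻¹(77): solve 14x + 29 ≡ 77 (mod 79), i.e. 14x ≡ 48 (mod 79).
Multiplying by 14⁻¹ = 17 gives x ≡ 17·48 = 816 = 10·79 + 26 ≡ 26 (mod 79).
Check: σ(26) = 14·26 + 29 = 393 = 4·79 + 77 ≡ 77 (mod 79).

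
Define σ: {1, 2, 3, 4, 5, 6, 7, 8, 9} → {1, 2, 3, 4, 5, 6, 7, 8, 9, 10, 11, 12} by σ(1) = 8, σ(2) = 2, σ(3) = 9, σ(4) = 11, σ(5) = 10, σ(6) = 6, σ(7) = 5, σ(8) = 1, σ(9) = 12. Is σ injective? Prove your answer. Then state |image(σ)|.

The values σ(1), …, σ(9) are 8, 2, 9, 11, 10, 6, 5, 1, 12 — all distinct.
So σ(s) = σ(t) only when s = t, and σ is injective.
The image of σ is {1, 2, 5, 6, 8, 9, 10, 11, 12}, which has 9 elements.

9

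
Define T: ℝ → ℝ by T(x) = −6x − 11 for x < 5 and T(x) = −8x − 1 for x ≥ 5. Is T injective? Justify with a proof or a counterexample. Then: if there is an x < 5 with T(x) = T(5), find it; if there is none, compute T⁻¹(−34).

Both pieces are strictly decreasing (slopes −6 and −8), so each is injective on its own interval.
The left piece maps (−∞, 5) onto (−41, ∞); the right piece maps [5, ∞) onto (−∞, −41].
These images are disjoint, so no value is attained by both pieces. Therefore T is injective.
Because the two images are disjoint, no x < 5 has T(x) = T(5), so we compute T⁻¹(−34): −34 lies in (−41, ∞), so solve −6x − 11 = −34: x = (−34 + 11)/(−6) = 23/6.

23/6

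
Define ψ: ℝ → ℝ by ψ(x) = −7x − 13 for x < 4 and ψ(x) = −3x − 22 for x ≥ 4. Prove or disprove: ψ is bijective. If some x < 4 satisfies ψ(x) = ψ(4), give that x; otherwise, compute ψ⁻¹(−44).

3

Both pieces are strictly decreasing (slopes −7 and −3), so each is injective on its own interval.
The left piece maps (−∞, 4) onto (−41, ∞); the right piece maps [4, ∞) onto (−∞, −34].
These images overlap. In particular ψ(4) = −34 (right piece), and solving −7x − 13 = −34 on the left piece gives x = 3 < 4.
So ψ(3) = ψ(4) with 3 ≠ 4, and ψ is not injective, hence not bijective. This x = 3 is the requested value below 4.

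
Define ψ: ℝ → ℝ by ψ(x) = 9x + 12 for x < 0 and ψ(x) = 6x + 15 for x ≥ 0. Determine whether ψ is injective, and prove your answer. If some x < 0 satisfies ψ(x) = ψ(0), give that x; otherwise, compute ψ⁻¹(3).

Both pieces are strictly increasing (slopes 9 and 6), so each is injective on its own interval.
The left piece maps (−∞, 0) onto (−∞, 12); the right piece maps [0, ∞) onto [15, ∞).
These images are disjoint, so no value is attained by both pieces. Hence ψ is injective.
Because the two images are disjoint, no x < 0 has ψ(x) = ψ(0), so we compute ψ⁻¹(3): 3 lies in (−∞, 12), so solve 9x + 12 = 3: x = (3 − 12)/9 = −1.

-1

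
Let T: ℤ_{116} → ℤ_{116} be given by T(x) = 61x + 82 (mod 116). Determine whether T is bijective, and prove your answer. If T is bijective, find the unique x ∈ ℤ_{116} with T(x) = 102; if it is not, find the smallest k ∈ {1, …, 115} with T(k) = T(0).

Suppose T(x_1) = T(x_2) in ℤ_{116}. Then 61x_1 + 82 ≡ 61x_2 + 82 (mod 116), therefore 61(x_1 − x_2) ≡ 0 (mod 116).
Since gcd(61, 116) = 1, 61 is invertible modulo 116, hence x_1 − x_2 ≡ 0 (mod 116), i.e. x_1 = x_2.
We now compute 61⁻¹ mod 116 explicitly. Euclid's algorithm: 116 = 1·61 + 55, 61 = 1·55 + 6, 55 = 9·6 + 1; back-substituting gives 1 = 97·61 − 51·116, so 61⁻¹ ≡ 97 (mod 116).
For any y ∈ ℤ_{116}, x = 97(y − 82) mod 116 satisfies T(x) = 61·97(y − 82) + 82 ≡ y (since 61·97 ≡ 1 mod 116). So every y has a preimage.
Thus T is bijective.
Since T is bijective, we find T⁻¹(102): we need 61x ≡ 102 − 82 ≡ 20 (mod 116). Using 61⁻¹ = 97: x ≡ 97·20 = 1940 = 16·116 + 84, so x = 84.
Check: T(84) = 61·84 + 82 = 5206 = 44·116 + 102 ≡ 102 (mod 116).

84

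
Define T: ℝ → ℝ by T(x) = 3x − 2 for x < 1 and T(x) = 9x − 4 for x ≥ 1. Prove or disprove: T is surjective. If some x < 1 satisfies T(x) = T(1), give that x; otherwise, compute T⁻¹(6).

Both pieces are strictly increasing (slopes 3 and 9), so each is injective on its own interval.
The left piece maps (−∞, 1) onto (−∞, 1); the right piece maps [1, ∞) onto [5, ∞).
The union (−∞, 1) ∪ [5, ∞) omits the interval between 1 and 5; in particular 1 has no preimage. So T is not surjective.
Because the two images are disjoint, no x < 1 has T(x) = T(1), so we compute T⁻¹(6): 6 lies in [5, ∞), so solve 9x − 4 = 6: x = (6 + 4)/9 = 10/9.

10/9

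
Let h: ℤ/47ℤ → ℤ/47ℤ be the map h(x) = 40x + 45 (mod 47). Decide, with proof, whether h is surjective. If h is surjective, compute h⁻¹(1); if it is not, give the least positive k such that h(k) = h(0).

By definition, surjectivity means every element of the codomain has a preimage under h.
Since gcd(40, 47) = 1, 40 is invertible modulo 47. Euclid's algorithm: 47 = 1·40 + 7, 40 = 5·7 + 5, 7 = 1·5 + 2, 5 = 2·2 + 1; back-substituting gives 1 = 20·40 − 17·47, so 40⁻¹ ≡ 20 (mod 47).
Then y ↦ 20(y − 45) is a two-sided inverse to h, so every y ∈ ℤ/47ℤ has a preimage.
Thus h is surjective.
Since h is surjective, we find h⁻¹(1): we need 40x ≡ 1 − 45 ≡ 3 (mod 47). Using 40⁻¹ = 20: x ≡ 20·3 = 60 = 1·47 + 13, so x = 13.
Check: h(13) = 40·13 + 45 = 565 = 12·47 + 1 ≡ 1 (mod 47).

13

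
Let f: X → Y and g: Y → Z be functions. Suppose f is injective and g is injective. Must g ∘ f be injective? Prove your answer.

Suppose (g ∘ f)(s) = (g ∘ f)(t), i.e. g(f(s)) = g(f(t)).
Since g is injective, f(s) = f(t). Since f is injective, s = t. Hence g ∘ f is injective.

injective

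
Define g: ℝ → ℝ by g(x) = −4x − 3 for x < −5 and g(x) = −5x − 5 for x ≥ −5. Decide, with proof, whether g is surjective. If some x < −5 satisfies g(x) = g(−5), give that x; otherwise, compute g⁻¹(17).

-23/4

Both pieces are strictly decreasing (slopes −4 and −5), so each is injective on its own interval.
The left piece maps (−∞, −5) onto (17, ∞); the right piece maps [−5, ∞) onto (−∞, 20].
The union (17, ∞) ∪ (−∞, 20] covers ℝ, so g is surjective.
For the follow-up: the images overlap, so an x < −5 with g(x) = g(−5) exists. g(−5) = 20; solving −4x − 3 = 20 for x < −5 gives x = (20 + 3)/(−4) = −23/4.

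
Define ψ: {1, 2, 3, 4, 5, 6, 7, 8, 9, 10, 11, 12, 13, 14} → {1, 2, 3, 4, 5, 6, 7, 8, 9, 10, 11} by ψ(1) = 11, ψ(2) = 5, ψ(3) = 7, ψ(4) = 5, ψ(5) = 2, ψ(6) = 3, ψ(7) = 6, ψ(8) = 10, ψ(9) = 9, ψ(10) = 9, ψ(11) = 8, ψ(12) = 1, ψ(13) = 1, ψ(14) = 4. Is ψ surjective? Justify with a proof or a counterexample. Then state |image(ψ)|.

Every element of the codomain has a preimage: 1 = ψ(12), 2 = ψ(5), 3 = ψ(6), 4 = ψ(14), 5 = ψ(2), 6 = ψ(7), 7 = ψ(3), 8 = ψ(11), 9 = ψ(9), 10 = ψ(8), 11 = ψ(1).
Therefore ψ is surjective.
The image of ψ is {1, 2, 3, 4, 5, 6, 7, 8, 9, 10, 11}, which has 11 elements.

11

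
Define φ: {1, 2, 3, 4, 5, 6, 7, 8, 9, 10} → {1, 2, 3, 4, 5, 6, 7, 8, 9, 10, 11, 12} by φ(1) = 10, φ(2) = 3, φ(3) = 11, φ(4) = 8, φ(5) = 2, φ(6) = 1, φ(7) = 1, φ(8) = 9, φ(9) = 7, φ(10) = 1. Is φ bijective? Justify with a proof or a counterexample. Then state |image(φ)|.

φ(6) = 1 = φ(7) with 6 ≠ 7, so φ is not injective, hence not bijective.
The image of φ is {1, 2, 3, 7, 8, 9, 10, 11}, which has 8 elements.

8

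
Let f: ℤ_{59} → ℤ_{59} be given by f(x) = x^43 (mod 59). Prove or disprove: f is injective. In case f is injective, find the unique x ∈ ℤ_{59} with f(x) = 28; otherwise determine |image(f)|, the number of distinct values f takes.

7

Since 59 is prime, the nonzero elements of ℤ_{59} form a cyclic group of order 58.
As gcd(43, 58) = 1, raising to the 43rd power is a bijection on this group: if s^43 ≡ t^43 then (st^{−1})^43 = 1, and the only element of order dividing gcd(43, 58) = 1 is 1, so s = t.
With f(0) = 0 this makes f injective on all of ℤ_{59}, hence bijective (finite equal-size domain and codomain). In particular f is injective.
Since f is injective, we find the preimage of 28. The inverse of x ↦ x^43 on (ℤ_{59})^× is x ↦ x^27, because 43·27 = 1161 = 20·58 + 1 ≡ 1 (mod 58) and x^{58} = 1 for x ≠ 0 (Fermat). So f⁻¹(28) = 28^27 mod 59.
Repeated squaring mod 59: 28^1 ≡ 28, 28^2 ≡ 28² = 784 ≡ 17, 28^4 ≡ 17² = 289 ≡ 53, 28^8 ≡ 53² = 2809 ≡ 36, 28^16 ≡ 36² = 1296 ≡ 57. Since 27 = 16 + 8 + 2 + 1, 28^27 ≡ 57·36·17·28: 57·36 = 2052 ≡ 46, then 46·17 = 782 ≡ 15, then 15·28 = 420 ≡ 7. So 28^27 ≡ 7 (mod 59).
Hence f⁻¹(28) = 7.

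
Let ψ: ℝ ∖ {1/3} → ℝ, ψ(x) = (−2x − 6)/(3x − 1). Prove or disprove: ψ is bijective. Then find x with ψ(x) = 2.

-1/2

If ψ(x) = −2/3, cross-multiplying gives 3(−2x − 6) = −2(3x − 1), which simplifies to −18 = 2 — false.  So −2/3 has no preimage and ψ is not surjective.
Therefore ψ is not bijective.
Solving ψ(x) = 2: cross-multiplying gives −2x − 6 = 2(3x − 1), which rearranges to −8x = 4, so x = −1/2.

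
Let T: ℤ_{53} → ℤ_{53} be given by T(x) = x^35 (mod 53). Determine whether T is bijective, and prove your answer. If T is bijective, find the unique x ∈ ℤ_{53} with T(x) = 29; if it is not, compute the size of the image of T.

9

Since 53 is prime, the nonzero elements of ℤ_{53} form a cyclic group of order 52.
As gcd(35, 52) = 1, raising to the 35th power is a bijection on this group: if x_1^35 ≡ x_2^35 then (x_1x_2^{−1})^35 = 1, and the only element of order dividing gcd(35, 52) = 1 is 1, so x_1 = x_2.
With T(0) = 0 this makes T injective on all of ℤ_{53}, hence bijective (finite equal-size domain and codomain). In particular T is bijective.
Since T is bijective, we find the preimage of 29. The inverse of x ↦ x^35 on (ℤ_{53})^× is x ↦ x^3, because 35·3 = 105 = 2·52 + 1 ≡ 1 (mod 52) and x^{52} = 1 for x ≠ 0 (Fermat). So T⁻¹(29) = 29^3 mod 53.
Repeated squaring mod 53: 29^1 ≡ 29, 29^2 ≡ 29² = 841 ≡ 46. Since 3 = 2 + 1, 29^3 ≡ 46·29: 46·29 = 1334 ≡ 9. So 29^3 ≡ 9 (mod 53).
Hence T⁻¹(29) = 9.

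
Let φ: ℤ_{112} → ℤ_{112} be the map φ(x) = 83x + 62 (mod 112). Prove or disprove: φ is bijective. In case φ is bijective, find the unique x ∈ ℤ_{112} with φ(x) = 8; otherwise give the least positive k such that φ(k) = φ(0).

Recall that injectivity means: for all x_1, x_2 in the domain, φ(x_1) = φ(x_2) implies x_1 = x_2.
If φ(x_1) = φ(x_2), then 83x_1 ≡ 83x_2 (mod 112). Because gcd(83, 112) = 1, we may cancel 83 to get x_1 ≡ x_2 (mod 112).
We now compute 83⁻¹ mod 112 explicitly. Euclid's algorithm: 112 = 1·83 + 29, 83 = 2·29 + 25, 29 = 1·25 + 4, 25 = 6·4 + 1; back-substituting gives 1 = 27·83 − 20·112, so 83⁻¹ ≡ 27 (mod 112).
Then y ↦ 27(y − 62) is a two-sided inverse to φ, so every y ∈ ℤ_{112} has a preimage.
Thus φ is bijective.
Since φ is bijective, we find φ⁻¹(8): we need 83x ≡ 8 − 62 ≡ 58 (mod 112). Using 83⁻¹ = 27: x ≡ 27·58 = 1566 = 13·112 + 110, so x = 110.
Check: φ(110) = 83·110 + 62 = 9192 = 82·112 + 8 ≡ 8 (mod 112).

110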